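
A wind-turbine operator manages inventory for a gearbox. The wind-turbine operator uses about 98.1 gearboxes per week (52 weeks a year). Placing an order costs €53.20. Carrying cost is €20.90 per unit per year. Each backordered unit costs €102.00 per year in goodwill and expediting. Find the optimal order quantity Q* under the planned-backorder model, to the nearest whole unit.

Q* ≈ 177 gearboxes

Annual demand D = 98.1 × 52 = 5,101.2.
With planned backorders, Q* = √(2DS/H) · √((H+B)/B).
√(2DS/H) = √(2 × 5,101.2 × 53.2 / 20.9) = 161.151.
√((H+B)/B) = √((20.9+102)/102) = 1.0977.
Q* ≈ 176.893.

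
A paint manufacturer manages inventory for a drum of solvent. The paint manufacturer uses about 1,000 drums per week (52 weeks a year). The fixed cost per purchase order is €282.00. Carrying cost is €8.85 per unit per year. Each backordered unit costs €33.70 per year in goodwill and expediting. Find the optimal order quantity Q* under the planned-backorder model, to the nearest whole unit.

Annual demand D = 1,000 × 52 = 52,000.
With planned backorders, Q* = √(2DS/H) · √((H+B)/B).
√(2DS/H) = √(2 × 52,000 × 282 / 8.85) = 1820.412.
√((H+B)/B) = √((8.85+33.7)/33.7) = 1.1237.
Q* ≈ 2045.523.

Q* ≈ 2,046 drums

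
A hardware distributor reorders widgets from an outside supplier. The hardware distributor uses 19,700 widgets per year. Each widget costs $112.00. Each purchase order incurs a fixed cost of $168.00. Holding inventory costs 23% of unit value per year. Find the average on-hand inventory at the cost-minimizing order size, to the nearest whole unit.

Holding cost H = 0.23 × $112.00 = $25.7600 per unit per year.
EOQ = √(2DS/H) = √(2 × 19,700 × 168 / 25.76) ≈ 506.91.
Average inventory = Q*/2 ≈ 506.91 / 2 = 253.454.

Average inventory ≈ 253 widgets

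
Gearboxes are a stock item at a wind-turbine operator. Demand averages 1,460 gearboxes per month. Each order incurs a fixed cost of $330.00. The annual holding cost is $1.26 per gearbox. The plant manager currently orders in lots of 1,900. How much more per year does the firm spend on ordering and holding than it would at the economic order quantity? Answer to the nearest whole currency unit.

Extra cost ≈ $423 per year

Annual demand D = 1,460 × 12 = 17,520.
EOQ = √(2DS/H) = √(2 × 17,520 × 330 / 1.26) ≈ 3029.38.
Cost at Q* = (D/Q*)S + (Q*/2)H = √(2DSH) ≈ $3,817.02.
Cost at Q = 1,900: (17,520/1,900)×330 + (1,900/2)×1.26 = $3,042.95 + $1,197.00 = $4,239.95.
Excess = $4,239.95 − $3,817.02 = $422.93.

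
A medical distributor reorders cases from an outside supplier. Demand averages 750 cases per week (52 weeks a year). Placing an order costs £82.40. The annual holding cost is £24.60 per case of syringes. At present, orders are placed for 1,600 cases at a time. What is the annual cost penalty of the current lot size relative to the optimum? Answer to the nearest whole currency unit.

Extra cost ≈ £9,114 per year

Annual demand D = 750 × 52 = 39,000.
EOQ = √(2DS/H) = √(2 × 39,000 × 82.4 / 24.6) ≈ 511.14.
Cost at Q* = (D/Q*)S + (Q*/2)H = √(2DSH) ≈ £12,574.14.
Cost at Q = 1,600: (39,000/1,600)×82.4 + (1,600/2)×24.6 = £2,008.50 + £19,680.00 = £21,688.50.
Excess = £21,688.50 − £12,574.14 = £9,114.36.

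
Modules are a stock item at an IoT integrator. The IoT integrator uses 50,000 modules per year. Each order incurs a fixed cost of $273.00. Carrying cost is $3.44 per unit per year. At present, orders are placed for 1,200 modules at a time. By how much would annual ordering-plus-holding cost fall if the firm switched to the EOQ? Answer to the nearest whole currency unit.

Extra cost ≈ $3,748 per year

EOQ = √(2DS/H) = √(2 × 50,000 × 273 / 3.44) ≈ 2817.10.
Cost at Q* = (D/Q*)S + (Q*/2)H = √(2DSH) ≈ $9,690.82.
Cost at Q = 1,200: (50,000/1,200)×273 + (1,200/2)×3.44 = $11,375.00 + $2,064.00 = $13,439.00.
Excess = $13,439.00 − $9,690.82 = $3,748.18.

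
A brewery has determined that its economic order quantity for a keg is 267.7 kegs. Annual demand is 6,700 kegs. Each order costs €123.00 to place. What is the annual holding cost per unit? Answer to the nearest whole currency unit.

The basic EOQ model gives Q* = √(2DS/H); rearrange for the unknown.
From Q* = √(2DS/H): H = 2DS / Q*² = 2 × 6,700 × 123 / 267.7² = 22.9992.

H ≈ €23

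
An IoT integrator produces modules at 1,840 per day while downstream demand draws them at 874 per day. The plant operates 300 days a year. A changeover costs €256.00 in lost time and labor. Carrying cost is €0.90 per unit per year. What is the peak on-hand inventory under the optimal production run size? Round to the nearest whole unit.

Annual demand D = 874 × 300 = 262,200.
Production build-up factor (1 − d/p) = 1 − 874/1,840 = 0.5250.
Q* = √(2DS / (H(1 − d/p))) = √(2 × 262,200 × 256 / (0.9 × 0.5250)).
= √(134,246,400 / 0.4725) ≈ 16855.841.
Maximum inventory = Q*(1 − d/p) = 16855.841 × 0.5250 ≈ 8849.316.

I_max ≈ 8,849 modules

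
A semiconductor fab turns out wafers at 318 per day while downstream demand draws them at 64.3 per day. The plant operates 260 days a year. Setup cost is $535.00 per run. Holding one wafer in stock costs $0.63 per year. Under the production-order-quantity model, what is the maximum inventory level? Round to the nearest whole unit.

Annual demand D = 64.3 × 260 = 16,718.
Production build-up factor (1 − d/p) = 1 − 64.3/318 = 0.7978.
Q* = √(2DS / (H(1 − d/p))) = √(2 × 16,718 × 535 / (0.63 × 0.7978)).
= √(17,888,260 / 0.5026) ≈ 5965.778.
Maximum inventory = Q*(1 − d/p) = 5965.778 × 0.7978 ≈ 4759.490.

I_max ≈ 4,759 wafers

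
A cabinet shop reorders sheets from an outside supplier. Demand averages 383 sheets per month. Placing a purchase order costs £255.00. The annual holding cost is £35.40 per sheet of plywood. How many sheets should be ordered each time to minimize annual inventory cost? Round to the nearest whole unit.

Q* ≈ 257 sheets

Annual demand D = 383 × 12 = 4,596.
EOQ = √(2DS / H) = √(2 × 4,596 × 255 / 35.4).
= √(2,343,960 / 35.4) = √66,213.5593 ≈ 257.320.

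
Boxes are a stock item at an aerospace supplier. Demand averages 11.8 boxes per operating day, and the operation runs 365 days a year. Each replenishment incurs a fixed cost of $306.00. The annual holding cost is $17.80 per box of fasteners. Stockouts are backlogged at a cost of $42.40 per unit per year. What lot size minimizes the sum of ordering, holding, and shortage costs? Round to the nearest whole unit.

Annual demand D = 11.8 × 365 = 4,307.
With planned backorders, Q* = √(2DS/H) · √((H+B)/B).
√(2DS/H) = √(2 × 4,307 × 306 / 17.8) = 384.816.
√((H+B)/B) = √((17.8+42.4)/42.4) = 1.1916.
Q* ≈ 458.531.

Q* ≈ 459 boxes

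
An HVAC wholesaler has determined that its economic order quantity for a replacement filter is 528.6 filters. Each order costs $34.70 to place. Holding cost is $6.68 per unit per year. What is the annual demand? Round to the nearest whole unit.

D ≈ 26,895 filters per year

The basic EOQ model gives Q* = √(2DS/H); rearrange for the unknown.
From Q* = √(2DS/H): D = Q*²H / (2S) = 528.6² × 6.68 / (2 × 34.7) = 26894.985.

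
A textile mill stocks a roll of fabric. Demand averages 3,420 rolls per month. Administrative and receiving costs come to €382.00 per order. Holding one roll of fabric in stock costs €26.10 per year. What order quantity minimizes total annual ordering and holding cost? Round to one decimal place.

Annual demand D = 3,420 × 12 = 41,040.
EOQ = √(2DS / H) = √(2 × 41,040 × 382 / 26.1).
= √(31,354,560 / 26.1) = √1,201,324.1379 ≈ 1096.049.

Q* ≈ 1,096.0 rolls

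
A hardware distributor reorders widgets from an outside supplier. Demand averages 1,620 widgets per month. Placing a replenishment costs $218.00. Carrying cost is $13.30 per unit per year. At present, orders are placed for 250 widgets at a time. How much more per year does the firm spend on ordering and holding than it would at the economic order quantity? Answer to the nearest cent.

Extra cost ≈ $7,996.80 per year

Annual demand D = 1,620 × 12 = 19,440.
EOQ = √(2DS/H) = √(2 × 19,440 × 218 / 13.3) ≈ 798.30.
Cost at Q* = (D/Q*)S + (Q*/2)H = √(2DSH) ≈ $10,617.38.
Cost at Q = 250: (19,440/250)×218 + (250/2)×13.3 = $16,951.68 + $1,662.50 = $18,614.18.
Excess = $18,614.18 − $10,617.38 = $7,996.80.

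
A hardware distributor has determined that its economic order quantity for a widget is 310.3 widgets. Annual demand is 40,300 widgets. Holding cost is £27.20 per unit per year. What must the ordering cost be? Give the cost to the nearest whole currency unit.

Squaring Q* = √(2DS/H) gives Q*² = 2DS/H.
From Q* = √(2DS/H): S = Q*²H / (2D) = 310.3² × 27.2 / (2 × 40,300) = 32.4936.

S ≈ £32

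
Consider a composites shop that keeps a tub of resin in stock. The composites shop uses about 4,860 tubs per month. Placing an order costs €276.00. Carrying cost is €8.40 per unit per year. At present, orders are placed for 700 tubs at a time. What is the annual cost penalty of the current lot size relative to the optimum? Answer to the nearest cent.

Annual demand D = 4,860 × 12 = 58,320.
EOQ = √(2DS/H) = √(2 × 58,320 × 276 / 8.4) ≈ 1957.67.
Cost at Q* = (D/Q*)S + (Q*/2)H = √(2DSH) ≈ €16,444.40.
Cost at Q = 700: (58,320/700)×276 + (700/2)×8.4 = €22,994.74 + €2,940.00 = €25,934.74.
Excess = €25,934.74 − €16,444.40 = €9,490.35.

Extra cost ≈ €9,490.35 per year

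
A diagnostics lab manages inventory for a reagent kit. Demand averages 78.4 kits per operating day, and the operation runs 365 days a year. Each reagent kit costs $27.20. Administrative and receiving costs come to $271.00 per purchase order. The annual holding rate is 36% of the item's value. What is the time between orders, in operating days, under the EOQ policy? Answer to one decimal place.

T ≈ 16.1 days

Annual demand D = 78.4 × 365 = 28,616.
Holding cost H = 0.36 × $27.20 = $9.7920 per unit per year.
EOQ = √(2DS/H) = √(2 × 28,616 × 271 / 9.792) ≈ 1258.54.
Cycle time = Q*/D × 365 = 1258.54 / 28,616 × 365 ≈ 16.053 days.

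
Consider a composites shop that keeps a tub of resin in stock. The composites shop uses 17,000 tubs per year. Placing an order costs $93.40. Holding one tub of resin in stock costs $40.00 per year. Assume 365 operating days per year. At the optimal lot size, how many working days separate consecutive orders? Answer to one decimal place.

T ≈ 6.0 days

The optimal lot size = √(2DS/H) = √(2 × 17,000 × 93.4 / 40) ≈ 281.76.
Cycle time = Q*/D × 365 = 281.76 / 17,000 × 365 ≈ 6.050 days.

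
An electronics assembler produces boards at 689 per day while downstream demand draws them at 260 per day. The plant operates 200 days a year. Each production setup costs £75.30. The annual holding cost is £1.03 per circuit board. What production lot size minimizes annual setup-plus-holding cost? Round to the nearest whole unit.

Q* ≈ 3,494 boards

Annual demand D = 260 × 200 = 52,000.
Production build-up factor (1 − d/p) = 1 − 260/689 = 0.6226.
Q* = √(2DS / (H(1 − d/p))) = √(2 × 52,000 × 75.3 / (1.03 × 0.6226)).
= √(7,831,200 / 0.6413) ≈ 3494.431.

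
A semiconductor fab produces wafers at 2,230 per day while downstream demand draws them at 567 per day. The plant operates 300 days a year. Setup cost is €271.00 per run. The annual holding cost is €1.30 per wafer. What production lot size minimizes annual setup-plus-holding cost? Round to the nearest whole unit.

Annual demand D = 567 × 300 = 170,100.
Production build-up factor (1 − d/p) = 1 − 567/2,230 = 0.7457.
Q* = √(2DS / (H(1 − d/p))) = √(2 × 170,100 × 271 / (1.3 × 0.7457)).
= √(92,194,200 / 0.9695) ≈ 9751.837.

Q* ≈ 9,752 wafers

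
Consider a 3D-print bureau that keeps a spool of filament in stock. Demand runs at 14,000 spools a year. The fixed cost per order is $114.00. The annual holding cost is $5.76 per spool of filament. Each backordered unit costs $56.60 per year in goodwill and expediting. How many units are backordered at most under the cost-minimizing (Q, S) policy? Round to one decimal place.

S* ≈ 72.2 spools

With planned backorders, Q* = √(2DS/H) · √((H+B)/B).
√(2DS/H) = √(2 × 14,000 × 114 / 5.76) = 744.424.
√((H+B)/B) = √((5.76+56.6)/56.6) = 1.0497.
Q* ≈ 781.385.
S* = Q* · H/(H+B) = 781.385 × 5.76/62.36 ≈ 72.174.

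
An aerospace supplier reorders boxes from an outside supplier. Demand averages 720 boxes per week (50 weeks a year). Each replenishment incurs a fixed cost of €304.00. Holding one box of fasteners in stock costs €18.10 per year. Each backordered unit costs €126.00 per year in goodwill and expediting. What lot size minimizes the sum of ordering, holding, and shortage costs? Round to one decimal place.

Annual demand D = 720 × 50 = 36,000.
With planned backorders, Q* = √(2DS/H) · √((H+B)/B).
√(2DS/H) = √(2 × 36,000 × 304 / 18.1) = 1099.673.
√((H+B)/B) = √((18.1+126)/126) = 1.0694.
Q* ≈ 1176.009.

Q* ≈ 1,176.0 boxes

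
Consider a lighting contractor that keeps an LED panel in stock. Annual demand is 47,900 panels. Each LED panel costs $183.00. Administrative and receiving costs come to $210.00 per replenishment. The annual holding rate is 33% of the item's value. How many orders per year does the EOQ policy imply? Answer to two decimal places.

N ≈ 82.99 orders per year

Holding cost H = 0.33 × $183.00 = $60.3900 per unit per year.
EOQ = √(2DS/H) = √(2 × 47,900 × 210 / 60.39) ≈ 577.18.
Orders per year = D / Q* = 47,900 / 577.18 ≈ 82.990.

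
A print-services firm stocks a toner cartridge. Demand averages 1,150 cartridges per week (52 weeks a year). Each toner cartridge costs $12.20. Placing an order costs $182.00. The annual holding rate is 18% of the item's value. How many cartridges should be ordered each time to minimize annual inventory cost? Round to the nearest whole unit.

Q* ≈ 3,148 cartridges

Annual demand D = 1,150 × 52 = 59,800.
Holding cost H = 0.18 × $12.20 = $2.1960 per unit per year.
EOQ = √(2DS / H) = √(2 × 59,800 × 182 / 2.196).
= √(21,767,200 / 2.196) = √9,912,204.0073 ≈ 3148.365.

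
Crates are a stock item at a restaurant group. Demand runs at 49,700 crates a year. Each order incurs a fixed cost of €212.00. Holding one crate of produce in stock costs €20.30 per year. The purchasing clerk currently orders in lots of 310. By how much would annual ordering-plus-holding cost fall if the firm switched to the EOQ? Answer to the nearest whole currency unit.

Extra cost ≈ €16,452 per year

EOQ = √(2DS/H) = √(2 × 49,700 × 212 / 20.3) ≈ 1018.86.
Cost at Q* = (D/Q*)S + (Q*/2)H = √(2DSH) ≈ €20,682.79.
Cost at Q = 310: (49,700/310)×212 + (310/2)×20.3 = €33,988.39 + €3,146.50 = €37,134.89.
Excess = €37,134.89 − €20,682.79 = €16,452.10.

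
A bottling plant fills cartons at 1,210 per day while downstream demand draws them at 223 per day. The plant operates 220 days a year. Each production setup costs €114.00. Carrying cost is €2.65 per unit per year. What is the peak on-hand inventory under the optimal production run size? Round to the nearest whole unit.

I_max ≈ 1,856 cartons

Annual demand D = 223 × 220 = 49,060.
Production build-up factor (1 − d/p) = 1 − 223/1,210 = 0.8157.
Q* = √(2DS / (H(1 − d/p))) = √(2 × 49,060 × 114 / (2.65 × 0.8157)).
= √(11,185,680 / 2.1616) ≈ 2274.796.
Maximum inventory = Q*(1 − d/p) = 2274.796 × 0.8157 ≈ 1855.556.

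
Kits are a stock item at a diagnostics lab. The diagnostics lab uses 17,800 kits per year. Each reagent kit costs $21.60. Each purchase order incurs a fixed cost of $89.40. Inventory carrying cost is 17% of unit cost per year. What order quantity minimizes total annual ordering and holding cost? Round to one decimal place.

Holding cost H = 0.17 × $21.60 = $3.6720 per unit per year.
EOQ = √(2DS / H) = √(2 × 17,800 × 89.4 / 3.672).
= √(3,182,640 / 3.672) = √866,732.0261 ≈ 930.984.

Q* ≈ 931.0 kits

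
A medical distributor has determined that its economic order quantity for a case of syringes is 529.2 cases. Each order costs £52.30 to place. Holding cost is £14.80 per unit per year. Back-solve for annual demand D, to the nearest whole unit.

Invert the EOQ relation Q*² = 2DS/H.
From Q* = √(2DS/H): D = Q*²H / (2S) = 529.2² × 14.8 / (2 × 52.3) = 39625.039.

D ≈ 39,625 cases per year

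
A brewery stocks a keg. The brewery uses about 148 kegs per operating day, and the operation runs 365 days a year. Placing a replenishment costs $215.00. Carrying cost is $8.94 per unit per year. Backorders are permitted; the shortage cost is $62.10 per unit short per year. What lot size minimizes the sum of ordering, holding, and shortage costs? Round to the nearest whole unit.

Annual demand D = 148 × 365 = 54,020.
With planned backorders, Q* = √(2DS/H) · √((H+B)/B).
√(2DS/H) = √(2 × 54,020 × 215 / 8.94) = 1611.917.
√((H+B)/B) = √((8.94+62.1)/62.1) = 1.0696.
Q* ≈ 1724.044.

Q* ≈ 1,724 kegs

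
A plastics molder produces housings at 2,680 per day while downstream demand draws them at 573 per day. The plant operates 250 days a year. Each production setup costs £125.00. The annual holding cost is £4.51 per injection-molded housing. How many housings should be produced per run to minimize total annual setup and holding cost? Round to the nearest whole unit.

Annual demand D = 573 × 250 = 143,250.
Production build-up factor (1 − d/p) = 1 − 573/2,680 = 0.7862.
Q* = √(2DS / (H(1 − d/p))) = √(2 × 143,250 × 125 / (4.51 × 0.7862)).
= √(35,812,500 / 3.5457) ≈ 3178.075.

Q* ≈ 3,178 housings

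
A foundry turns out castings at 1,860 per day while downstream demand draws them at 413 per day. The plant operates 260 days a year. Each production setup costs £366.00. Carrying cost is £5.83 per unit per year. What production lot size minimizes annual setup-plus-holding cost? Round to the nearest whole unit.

Annual demand D = 413 × 260 = 107,380.
Production build-up factor (1 − d/p) = 1 − 413/1,860 = 0.7780.
Q* = √(2DS / (H(1 − d/p))) = √(2 × 107,380 × 366 / (5.83 × 0.7780)).
= √(78,602,160 / 4.5355) ≈ 4162.988.

Q* ≈ 4,163 castings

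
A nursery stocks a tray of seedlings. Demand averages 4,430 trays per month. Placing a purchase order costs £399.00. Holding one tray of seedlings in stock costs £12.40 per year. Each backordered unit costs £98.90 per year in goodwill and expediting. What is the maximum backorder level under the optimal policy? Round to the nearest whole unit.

Annual demand D = 4,430 × 12 = 53,160.
With planned backorders, Q* = √(2DS/H) · √((H+B)/B).
√(2DS/H) = √(2 × 53,160 × 399 / 12.4) = 1849.622.
√((H+B)/B) = √((12.4+98.9)/98.9) = 1.0608.
Q* ≈ 1962.151.
S* = Q* · H/(H+B) = 1962.151 × 12.4/111.3 ≈ 218.604.

S* ≈ 219 trays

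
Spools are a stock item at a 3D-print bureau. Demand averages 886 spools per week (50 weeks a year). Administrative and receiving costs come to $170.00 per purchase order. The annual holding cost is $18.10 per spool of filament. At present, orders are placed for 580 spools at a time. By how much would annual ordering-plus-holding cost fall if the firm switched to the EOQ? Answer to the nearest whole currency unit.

Annual demand D = 886 × 50 = 44,300.
EOQ = √(2DS/H) = √(2 × 44,300 × 170 / 18.1) ≈ 912.23.
Cost at Q* = (D/Q*)S + (Q*/2)H = √(2DSH) ≈ $16,511.27.
Cost at Q = 580: (44,300/580)×170 + (580/2)×18.1 = $12,984.48 + $5,249.00 = $18,233.48.
Excess = $18,233.48 − $16,511.27 = $1,722.21.

Extra cost ≈ $1,722 per year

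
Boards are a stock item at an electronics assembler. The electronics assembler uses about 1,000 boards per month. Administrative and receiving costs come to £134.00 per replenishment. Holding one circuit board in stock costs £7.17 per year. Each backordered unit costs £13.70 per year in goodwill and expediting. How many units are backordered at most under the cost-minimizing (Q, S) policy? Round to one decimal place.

Annual demand D = 1,000 × 12 = 12,000.
With planned backorders, Q* = √(2DS/H) · √((H+B)/B).
√(2DS/H) = √(2 × 12,000 × 134 / 7.17) = 669.728.
√((H+B)/B) = √((7.17+13.7)/13.7) = 1.2342.
Q* ≈ 826.608.
S* = Q* · H/(H+B) = 826.608 × 7.17/20.87 ≈ 283.985.

S* ≈ 284.0 boards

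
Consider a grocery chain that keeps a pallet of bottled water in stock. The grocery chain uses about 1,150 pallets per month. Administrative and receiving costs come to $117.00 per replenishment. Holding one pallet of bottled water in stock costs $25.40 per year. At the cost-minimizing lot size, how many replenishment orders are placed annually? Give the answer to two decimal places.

N ≈ 38.70 orders per year

Annual demand D = 1,150 × 12 = 13,800.
Q* = √(2DS/H) = √(2 × 13,800 × 117 / 25.4) ≈ 356.56.
Orders per year = D / Q* = 13,800 / 356.56 ≈ 38.703.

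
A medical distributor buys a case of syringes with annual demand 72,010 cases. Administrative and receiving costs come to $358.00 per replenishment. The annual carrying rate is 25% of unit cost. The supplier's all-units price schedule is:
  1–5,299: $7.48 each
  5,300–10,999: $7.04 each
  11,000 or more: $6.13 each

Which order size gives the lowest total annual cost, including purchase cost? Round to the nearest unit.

Holding cost per unit per year at price C is H = 0.25·C.
For each price level, check whether its EOQ is feasible; otherwise the best quantity at that price is the breakpoint.
EOQ at $7.48 = 5250.9 (feasible in tier 1): TC = 72,010×$7.48 + (72,010/5250.9)×358 + (5250.9/2)×0.25×$7.48 = $548,453.95.
EOQ at $7.04 = 5412.5 (feasible in tier 2): TC = 72,010×$7.04 + (72,010/5412.5)×358 + (5412.5/2)×0.25×$7.04 = $516,476.37.
EOQ at $6.13 = 5800.3 < 11000, so use break Q=11000: TC = 72,010×$6.13 + (72,010/11000.0)×358 + (11000.0/2)×0.25×$6.13 = $452,193.65.
Lowest total cost is $452,193.65 at Q = 11000.0.

Q* ≈ 11,000 cases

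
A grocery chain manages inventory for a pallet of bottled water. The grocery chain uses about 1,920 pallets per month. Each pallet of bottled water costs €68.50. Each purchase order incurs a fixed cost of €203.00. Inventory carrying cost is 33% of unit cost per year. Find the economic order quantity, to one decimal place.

Annual demand D = 1,920 × 12 = 23,040.
Holding cost H = 0.33 × €68.50 = €22.6050 per unit per year.
EOQ = √(2DS / H) = √(2 × 23,040 × 203 / 22.605).
= √(9,354,240 / 22.605) = √413,812.8733 ≈ 643.283.

Q* ≈ 643.3 pallets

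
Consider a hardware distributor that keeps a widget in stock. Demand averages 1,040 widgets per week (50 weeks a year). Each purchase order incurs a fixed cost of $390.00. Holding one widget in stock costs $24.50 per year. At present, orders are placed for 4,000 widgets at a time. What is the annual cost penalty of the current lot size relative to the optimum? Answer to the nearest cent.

Extra cost ≈ $22,546.68 per year

Annual demand D = 1,040 × 50 = 52,000.
EOQ = √(2DS/H) = √(2 × 52,000 × 390 / 24.5) ≈ 1286.67.
Cost at Q* = (D/Q*)S + (Q*/2)H = √(2DSH) ≈ $31,523.32.
Cost at Q = 4,000: (52,000/4,000)×390 + (4,000/2)×24.5 = $5,070.00 + $49,000.00 = $54,070.00.
Excess = $54,070.00 − $31,523.32 = $22,546.68.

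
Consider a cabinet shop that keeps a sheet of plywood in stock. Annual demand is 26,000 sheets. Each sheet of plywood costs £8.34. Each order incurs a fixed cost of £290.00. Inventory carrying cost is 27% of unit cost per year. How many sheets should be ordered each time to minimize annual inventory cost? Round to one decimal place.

Holding cost H = 0.27 × £8.34 = £2.2518 per unit per year.
EOQ = √(2DS / H) = √(2 × 26,000 × 290 / 2.2518).
= √(15,080,000 / 2.2518) = √6,696,864.7304 ≈ 2587.830.

Q* ≈ 2,587.8 sheets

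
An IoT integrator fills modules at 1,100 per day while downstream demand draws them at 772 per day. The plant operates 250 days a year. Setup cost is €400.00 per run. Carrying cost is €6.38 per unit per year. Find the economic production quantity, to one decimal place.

Q* ≈ 9,008.9 modules

Annual demand D = 772 × 250 = 193,000.
Production build-up factor (1 − d/p) = 1 − 772/1,100 = 0.2982.
Q* = √(2DS / (H(1 − d/p))) = √(2 × 193,000 × 400 / (6.38 × 0.2982)).
= √(154,400,000 / 1.9024) ≈ 9008.920.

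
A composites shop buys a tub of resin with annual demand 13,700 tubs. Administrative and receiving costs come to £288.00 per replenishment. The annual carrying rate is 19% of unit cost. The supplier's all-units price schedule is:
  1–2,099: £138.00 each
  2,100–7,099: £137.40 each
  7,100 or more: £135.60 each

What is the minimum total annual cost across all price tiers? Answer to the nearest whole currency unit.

TC* ≈ £1,904,984

Holding cost per unit per year at price C is H = 0.19·C.
Candidates are each tier's EOQ (if it falls in that tier) and each price-break quantity.
EOQ at £138.00 = 548.6 (feasible in tier 1): TC = 13,700×£138.00 + (13,700/548.6)×288 + (548.6/2)×0.19×£138.00 = £1,904,984.27.
EOQ at £137.40 = 549.8 < 2100, so use break Q=2100: TC = 13,700×£137.40 + (13,700/2100.0)×288 + (2100.0/2)×0.19×£137.40 = £1,911,670.16.
EOQ at £135.60 = 553.4 < 7100, so use break Q=7100: TC = 13,700×£135.60 + (13,700/7100.0)×288 + (7100.0/2)×0.19×£135.60 = £1,949,737.92.
Lowest total cost among the candidates is at Q = 548.6.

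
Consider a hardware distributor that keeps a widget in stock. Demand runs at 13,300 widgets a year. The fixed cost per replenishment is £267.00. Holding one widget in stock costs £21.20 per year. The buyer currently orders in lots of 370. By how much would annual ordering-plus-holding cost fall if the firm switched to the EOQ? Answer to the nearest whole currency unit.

Extra cost ≈ £1,249 per year

EOQ = √(2DS/H) = √(2 × 13,300 × 267 / 21.2) ≈ 578.80.
Cost at Q* = (D/Q*)S + (Q*/2)H = √(2DSH) ≈ £12,270.56.
Cost at Q = 370: (13,300/370)×267 + (370/2)×21.2 = £9,597.57 + £3,922.00 = £13,519.57.
Excess = £13,519.57 − £12,270.56 = £1,249.01.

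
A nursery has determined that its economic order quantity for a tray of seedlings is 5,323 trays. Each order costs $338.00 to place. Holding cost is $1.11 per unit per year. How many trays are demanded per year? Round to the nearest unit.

D ≈ 46,525 trays per year

Invert the EOQ relation Q*² = 2DS/H.
From Q* = √(2DS/H): D = Q*²H / (2S) = 5,323² × 1.11 / (2 × 338) = 46525.304.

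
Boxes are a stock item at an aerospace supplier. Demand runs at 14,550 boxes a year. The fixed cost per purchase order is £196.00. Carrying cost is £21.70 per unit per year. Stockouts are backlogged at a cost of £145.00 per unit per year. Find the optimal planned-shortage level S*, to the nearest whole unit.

With planned backorders, Q* = √(2DS/H) · √((H+B)/B).
√(2DS/H) = √(2 × 14,550 × 196 / 21.7) = 512.678.
√((H+B)/B) = √((21.7+145)/145) = 1.0722.
Q* ≈ 549.703.
S* = Q* · H/(H+B) = 549.703 × 21.7/166.7 ≈ 71.557.

S* ≈ 72 boxes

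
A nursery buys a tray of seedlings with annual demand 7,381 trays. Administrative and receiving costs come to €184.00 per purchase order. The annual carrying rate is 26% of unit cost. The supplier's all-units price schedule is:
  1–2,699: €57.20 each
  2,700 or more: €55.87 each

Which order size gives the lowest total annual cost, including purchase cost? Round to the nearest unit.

Holding cost per unit per year at price C is H = 0.26·C.
For each price level, check whether its EOQ is feasible; otherwise the best quantity at that price is the breakpoint.
EOQ at €57.20 = 427.4 (feasible in tier 1): TC = 7,381×€57.20 + (7,381/427.4)×184 + (427.4/2)×0.26×€57.20 = €428,548.94.
EOQ at €55.87 = 432.4 < 2700, so use break Q=2700: TC = 7,381×€55.87 + (7,381/2700.0)×184 + (2700.0/2)×0.26×€55.87 = €432,489.84.
Lowest total cost is €428,548.94 at Q = 427.4.

Q* ≈ 427 trays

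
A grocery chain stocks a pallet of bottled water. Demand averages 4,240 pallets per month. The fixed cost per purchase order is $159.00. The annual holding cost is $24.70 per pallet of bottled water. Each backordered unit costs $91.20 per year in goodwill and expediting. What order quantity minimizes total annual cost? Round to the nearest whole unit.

Q* ≈ 912 pallets

Annual demand D = 4,240 × 12 = 50,880.
With planned backorders, Q* = √(2DS/H) · √((H+B)/B).
√(2DS/H) = √(2 × 50,880 × 159 / 24.7) = 809.354.
√((H+B)/B) = √((24.7+91.2)/91.2) = 1.1273.
Q* ≈ 912.395.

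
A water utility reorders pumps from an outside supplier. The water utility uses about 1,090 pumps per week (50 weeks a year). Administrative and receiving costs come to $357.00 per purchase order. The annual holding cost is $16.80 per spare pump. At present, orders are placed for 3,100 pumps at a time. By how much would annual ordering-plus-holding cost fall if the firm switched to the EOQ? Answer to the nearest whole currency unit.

Annual demand D = 1,090 × 50 = 54,500.
EOQ = √(2DS/H) = √(2 × 54,500 × 357 / 16.8) ≈ 1521.92.
Cost at Q* = (D/Q*)S + (Q*/2)H = √(2DSH) ≈ $25,568.31.
Cost at Q = 3,100: (54,500/3,100)×357 + (3,100/2)×16.8 = $6,276.29 + $26,040.00 = $32,316.29.
Excess = $32,316.29 − $25,568.31 = $6,747.98.

Extra cost ≈ $6,748 per year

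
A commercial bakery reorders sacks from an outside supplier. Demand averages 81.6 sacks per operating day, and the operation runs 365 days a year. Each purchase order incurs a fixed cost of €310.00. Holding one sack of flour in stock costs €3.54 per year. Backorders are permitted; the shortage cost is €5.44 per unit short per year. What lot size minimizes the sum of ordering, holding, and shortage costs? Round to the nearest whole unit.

Q* ≈ 2,934 sacks

Annual demand D = 81.6 × 365 = 29,784.
With planned backorders, Q* = √(2DS/H) · √((H+B)/B).
√(2DS/H) = √(2 × 29,784 × 310 / 3.54) = 2283.945.
√((H+B)/B) = √((3.54+5.44)/5.44) = 1.2848.
Q* ≈ 2934.435.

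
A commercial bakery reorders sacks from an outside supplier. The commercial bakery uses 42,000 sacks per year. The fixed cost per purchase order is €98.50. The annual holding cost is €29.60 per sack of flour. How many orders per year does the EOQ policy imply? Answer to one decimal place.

Q* = √(2DS/H) = √(2 × 42,000 × 98.5 / 29.6) ≈ 528.70.
Orders per year = D / Q* = 42,000 / 528.70 ≈ 79.440.

N ≈ 79.4 orders per year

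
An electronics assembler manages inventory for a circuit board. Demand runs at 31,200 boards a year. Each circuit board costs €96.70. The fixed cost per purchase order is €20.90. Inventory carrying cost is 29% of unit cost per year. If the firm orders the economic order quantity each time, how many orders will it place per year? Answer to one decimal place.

N ≈ 144.7 orders per year

Holding cost H = 0.29 × €96.70 = €28.0430 per unit per year.
EOQ = √(2DS/H) = √(2 × 31,200 × 20.9 / 28.043) ≈ 215.65.
Orders per year = D / Q* = 31,200 / 215.65 ≈ 144.678.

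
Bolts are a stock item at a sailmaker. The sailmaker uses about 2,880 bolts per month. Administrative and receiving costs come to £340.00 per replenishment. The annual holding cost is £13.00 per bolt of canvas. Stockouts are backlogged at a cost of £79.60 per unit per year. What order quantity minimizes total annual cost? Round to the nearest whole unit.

Annual demand D = 2,880 × 12 = 34,560.
With planned backorders, Q* = √(2DS/H) · √((H+B)/B).
√(2DS/H) = √(2 × 34,560 × 340 / 13) = 1344.527.
√((H+B)/B) = √((13+79.6)/79.6) = 1.0786.
Q* ≈ 1450.169.

Q* ≈ 1,450 bolts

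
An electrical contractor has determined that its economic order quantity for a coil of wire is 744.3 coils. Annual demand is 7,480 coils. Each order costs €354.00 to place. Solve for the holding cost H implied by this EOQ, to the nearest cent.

H ≈ €9.56

Invert the EOQ relation Q*² = 2DS/H.
From Q* = √(2DS/H): H = 2DS / Q*² = 2 × 7,480 × 354 / 744.3² = 9.5596.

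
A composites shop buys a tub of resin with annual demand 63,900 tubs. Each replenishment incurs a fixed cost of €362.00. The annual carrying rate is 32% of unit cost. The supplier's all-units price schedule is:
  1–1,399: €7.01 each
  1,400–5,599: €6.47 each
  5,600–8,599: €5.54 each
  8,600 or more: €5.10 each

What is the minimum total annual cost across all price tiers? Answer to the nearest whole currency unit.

Holding cost per unit per year at price C is H = 0.32·C.
For each price level, check whether its EOQ is feasible; otherwise the best quantity at that price is the breakpoint.
Tier 1 (€7.01): EOQ = 4541.4 exceeds tier's upper bound 1399, so this tier is dominated.
EOQ at €6.47 = 4727.1 (feasible in tier 2): TC = 63,900×€6.47 + (63,900/4727.1)×362 + (4727.1/2)×0.32×€6.47 = €423,219.94.
EOQ at €5.54 = 5108.5 < 5600, so use break Q=5600: TC = 63,900×€5.54 + (63,900/5600.0)×362 + (5600.0/2)×0.32×€5.54 = €363,100.52.
EOQ at €5.10 = 5324.3 < 8600, so use break Q=8600: TC = 63,900×€5.10 + (63,900/8600.0)×362 + (8600.0/2)×0.32×€5.10 = €335,597.34.
Lowest total cost among the candidates is at Q = 8600.0.

TC* ≈ €335,597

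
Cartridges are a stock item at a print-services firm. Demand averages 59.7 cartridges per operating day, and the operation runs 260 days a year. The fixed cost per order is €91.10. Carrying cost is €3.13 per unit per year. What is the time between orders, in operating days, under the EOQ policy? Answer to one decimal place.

T ≈ 15.9 days

Annual demand D = 59.7 × 260 = 15,522.
The optimal lot size = √(2DS/H) = √(2 × 15,522 × 91.1 / 3.13) ≈ 950.55.
Cycle time = Q*/D × 260 = 950.55 / 15,522 × 260 ≈ 15.922 days.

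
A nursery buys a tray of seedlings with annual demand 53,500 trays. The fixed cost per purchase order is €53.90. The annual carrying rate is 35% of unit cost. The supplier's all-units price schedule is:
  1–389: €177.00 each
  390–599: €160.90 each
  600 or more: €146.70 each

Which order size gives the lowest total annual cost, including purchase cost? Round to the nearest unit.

Q* ≈ 600 trays

Holding cost per unit per year at price C is H = 0.35·C.
Candidates are each tier's EOQ (if it falls in that tier) and each price-break quantity.
EOQ at €177.00 = 305.1 (feasible in tier 1): TC = 53,500×€177.00 + (53,500/305.1)×53.9 + (305.1/2)×0.35×€177.00 = €9,488,401.96.
EOQ at €160.90 = 320.0 < 390, so use break Q=390: TC = 53,500×€160.90 + (53,500/390.0)×53.9 + (390.0/2)×0.35×€160.90 = €8,626,525.40.
EOQ at €146.70 = 335.1 < 600, so use break Q=600: TC = 53,500×€146.70 + (53,500/600.0)×53.9 + (600.0/2)×0.35×€146.70 = €7,868,659.58.
Lowest total cost is €7,868,659.58 at Q = 600.0.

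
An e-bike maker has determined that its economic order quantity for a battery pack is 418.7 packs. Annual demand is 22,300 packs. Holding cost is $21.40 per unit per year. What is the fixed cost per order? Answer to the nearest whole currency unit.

S ≈ $84

The basic EOQ model gives Q* = √(2DS/H); rearrange for the unknown.
From Q* = √(2DS/H): S = Q*²H / (2D) = 418.7² × 21.4 / (2 × 22,300) = 84.1172.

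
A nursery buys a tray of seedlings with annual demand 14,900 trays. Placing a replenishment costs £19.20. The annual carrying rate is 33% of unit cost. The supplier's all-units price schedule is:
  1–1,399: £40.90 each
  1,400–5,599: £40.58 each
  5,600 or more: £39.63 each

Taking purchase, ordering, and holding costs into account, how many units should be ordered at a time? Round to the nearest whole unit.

Holding cost per unit per year at price C is H = 0.33·C.
Candidates are each tier's EOQ (if it falls in that tier) and each price-break quantity.
EOQ at £40.90 = 205.9 (feasible in tier 1): TC = 14,900×£40.90 + (14,900/205.9)×19.2 + (205.9/2)×0.33×£40.90 = £612,188.93.
EOQ at £40.58 = 206.7 < 1400, so use break Q=1400: TC = 14,900×£40.58 + (14,900/1400.0)×19.2 + (1400.0/2)×0.33×£40.58 = £614,220.32.
EOQ at £39.63 = 209.2 < 5600, so use break Q=5600: TC = 14,900×£39.63 + (14,900/5600.0)×19.2 + (5600.0/2)×0.33×£39.63 = £627,156.21.
Lowest total cost is £612,188.93 at Q = 205.9.

Q* ≈ 206 trays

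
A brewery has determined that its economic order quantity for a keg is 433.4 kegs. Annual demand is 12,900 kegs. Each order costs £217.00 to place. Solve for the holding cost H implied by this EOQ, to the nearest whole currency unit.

H ≈ £30

Invert the EOQ relation Q*² = 2DS/H.
From Q* = √(2DS/H): H = 2DS / Q*² = 2 × 12,900 × 217 / 433.4² = 29.8059.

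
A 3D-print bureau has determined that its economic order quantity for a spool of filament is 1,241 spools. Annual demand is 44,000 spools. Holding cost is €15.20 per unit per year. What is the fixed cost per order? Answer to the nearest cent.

S ≈ €266.01

Invert the EOQ relation Q*² = 2DS/H.
From Q* = √(2DS/H): S = Q*²H / (2D) = 1,241² × 15.2 / (2 × 44,000) = 266.0140.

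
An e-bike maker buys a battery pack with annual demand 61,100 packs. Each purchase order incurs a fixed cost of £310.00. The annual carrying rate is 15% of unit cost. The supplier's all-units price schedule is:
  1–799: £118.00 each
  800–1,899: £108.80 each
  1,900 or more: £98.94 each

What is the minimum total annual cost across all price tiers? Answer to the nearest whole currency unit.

Holding cost per unit per year at price C is H = 0.15·C.
For each price level, check whether its EOQ is feasible; otherwise the best quantity at that price is the breakpoint.
Tier 1 (£118.00): EOQ = 1463.0 exceeds tier's upper bound 799, so this tier is dominated.
EOQ at £108.80 = 1523.5 (feasible in tier 2): TC = 61,100×£108.80 + (61,100/1523.5)×310 + (1523.5/2)×0.15×£108.80 = £6,672,544.32.
EOQ at £98.94 = 1597.7 < 1900, so use break Q=1900: TC = 61,100×£98.94 + (61,100/1900.0)×310 + (1900.0/2)×0.15×£98.94 = £6,069,301.90.
Lowest total cost among the candidates is at Q = 1900.0.

TC* ≈ £6,069,302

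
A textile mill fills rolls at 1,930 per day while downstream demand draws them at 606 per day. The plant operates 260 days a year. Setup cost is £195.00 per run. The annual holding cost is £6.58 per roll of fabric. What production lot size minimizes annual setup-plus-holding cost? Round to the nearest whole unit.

Q* ≈ 3,690 rolls

Annual demand D = 606 × 260 = 157,560.
Production build-up factor (1 − d/p) = 1 − 606/1,930 = 0.6860.
Q* = √(2DS / (H(1 − d/p))) = √(2 × 157,560 × 195 / (6.58 × 0.6860)).
= √(61,448,400 / 4.5139) ≈ 3689.581.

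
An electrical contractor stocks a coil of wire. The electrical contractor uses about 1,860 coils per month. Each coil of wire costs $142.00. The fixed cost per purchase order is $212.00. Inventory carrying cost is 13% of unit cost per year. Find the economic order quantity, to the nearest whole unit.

Annual demand D = 1,860 × 12 = 22,320.
Holding cost H = 0.13 × $142.00 = $18.4600 per unit per year.
EOQ = √(2DS / H) = √(2 × 22,320 × 212 / 18.46).
= √(9,463,680 / 18.46) = √512,658.7216 ≈ 716.002.

Q* ≈ 716 coils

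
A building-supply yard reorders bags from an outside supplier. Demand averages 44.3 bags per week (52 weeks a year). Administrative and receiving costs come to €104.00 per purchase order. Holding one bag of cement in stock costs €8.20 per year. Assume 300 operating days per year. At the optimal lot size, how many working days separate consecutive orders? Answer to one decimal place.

Annual demand D = 44.3 × 52 = 2,303.6.
The optimal lot size = √(2DS/H) = √(2 × 2,303.6 × 104 / 8.2) ≈ 241.73.
Cycle time = Q*/D × 300 = 241.73 / 2,303.6 × 300 ≈ 31.481 days.

T ≈ 31.5 days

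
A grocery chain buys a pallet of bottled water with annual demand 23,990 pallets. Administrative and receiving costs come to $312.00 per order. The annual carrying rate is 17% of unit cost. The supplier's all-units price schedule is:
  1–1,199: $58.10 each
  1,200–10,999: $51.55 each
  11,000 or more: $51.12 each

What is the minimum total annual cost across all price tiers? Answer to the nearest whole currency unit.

Holding cost per unit per year at price C is H = 0.17·C.
Candidates are each tier's EOQ (if it falls in that tier) and each price-break quantity.
Tier 1 ($58.10): EOQ = 1231.1 exceeds tier's upper bound 1199, so this tier is dominated.
EOQ at $51.55 = 1307.0 (feasible in tier 2): TC = 23,990×$51.55 + (23,990/1307.0)×312 + (1307.0/2)×0.17×$51.55 = $1,248,138.21.
EOQ at $51.12 = 1312.5 < 11000, so use break Q=11000: TC = 23,990×$51.12 + (23,990/11000.0)×312 + (11000.0/2)×0.17×$51.12 = $1,274,846.44.
Lowest total cost among the candidates is at Q = 1307.0.

TC* ≈ $1,248,138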